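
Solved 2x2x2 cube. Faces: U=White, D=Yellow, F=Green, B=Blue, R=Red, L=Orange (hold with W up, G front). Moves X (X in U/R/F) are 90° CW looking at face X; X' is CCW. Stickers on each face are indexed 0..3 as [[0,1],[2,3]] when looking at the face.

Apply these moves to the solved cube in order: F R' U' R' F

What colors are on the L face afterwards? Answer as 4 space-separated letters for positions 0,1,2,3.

After move 1 (F): F=GGGG U=WWOO R=WRWR D=RRYY L=OYOY
After move 2 (R'): R=RRWW U=WBOB F=GWGO D=RGYG B=YBRB
After move 3 (U'): U=BBWO F=OYGO R=GWWW B=RRRB L=YBOY
After move 4 (R'): R=WWGW U=BRWR F=OBGO D=RYYO B=GRGB
After move 5 (F): F=GOOB U=BRYB R=WWRW D=GWYO L=YROY
Query: L face = YROY

Answer: Y R O Y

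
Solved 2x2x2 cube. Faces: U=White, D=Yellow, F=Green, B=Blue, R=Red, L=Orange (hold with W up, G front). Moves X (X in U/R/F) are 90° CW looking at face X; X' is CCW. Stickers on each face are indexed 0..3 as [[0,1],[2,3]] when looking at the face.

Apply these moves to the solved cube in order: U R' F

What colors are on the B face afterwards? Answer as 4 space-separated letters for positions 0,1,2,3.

After move 1 (U): U=WWWW F=RRGG R=BBRR B=OOBB L=GGOO
After move 2 (R'): R=BRBR U=WBWO F=RWGW D=YRYG B=YOYB
After move 3 (F): F=GRWW U=WBOG R=WROR D=BBYG L=GYOR
Query: B face = YOYB

Answer: Y O Y B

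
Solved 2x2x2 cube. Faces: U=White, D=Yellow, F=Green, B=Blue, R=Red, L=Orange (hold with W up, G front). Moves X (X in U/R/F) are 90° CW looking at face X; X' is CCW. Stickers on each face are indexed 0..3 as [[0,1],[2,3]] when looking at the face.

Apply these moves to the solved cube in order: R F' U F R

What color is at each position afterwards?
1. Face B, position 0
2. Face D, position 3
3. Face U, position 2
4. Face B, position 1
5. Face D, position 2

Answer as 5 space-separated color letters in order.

Answer: Y O W G Y

Derivation:
After move 1 (R): R=RRRR U=WGWG F=GYGY D=YBYB B=WBWB
After move 2 (F'): F=YYGG U=WGRR R=BRYR D=OOYB L=OGOW
After move 3 (U): U=RWRG F=BRGG R=WBYR B=OGWB L=YYOW
After move 4 (F): F=GBGR U=RWWY R=RBGR D=YWYB L=YOOO
After move 5 (R): R=GRRB U=RBWR F=GWGB D=YWYO B=YGWB
Query 1: B[0] = Y
Query 2: D[3] = O
Query 3: U[2] = W
Query 4: B[1] = G
Query 5: D[2] = Y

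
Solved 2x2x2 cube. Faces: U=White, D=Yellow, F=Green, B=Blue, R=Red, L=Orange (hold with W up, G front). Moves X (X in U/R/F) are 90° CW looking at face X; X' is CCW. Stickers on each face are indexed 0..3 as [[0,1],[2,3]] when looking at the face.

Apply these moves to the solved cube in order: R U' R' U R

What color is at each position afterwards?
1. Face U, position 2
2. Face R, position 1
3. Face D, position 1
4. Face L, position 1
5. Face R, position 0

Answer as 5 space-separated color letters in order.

Answer: R B B G G

Derivation:
After move 1 (R): R=RRRR U=WGWG F=GYGY D=YBYB B=WBWB
After move 2 (U'): U=GGWW F=OOGY R=GYRR B=RRWB L=WBOO
After move 3 (R'): R=YRGR U=GWWR F=OGGW D=YOYY B=BRBB
After move 4 (U): U=WGRW F=YRGW R=BRGR B=WBBB L=OGOO
After move 5 (R): R=GBRR U=WRRW F=YOGY D=YBYW B=WBGB
Query 1: U[2] = R
Query 2: R[1] = B
Query 3: D[1] = B
Query 4: L[1] = G
Query 5: R[0] = G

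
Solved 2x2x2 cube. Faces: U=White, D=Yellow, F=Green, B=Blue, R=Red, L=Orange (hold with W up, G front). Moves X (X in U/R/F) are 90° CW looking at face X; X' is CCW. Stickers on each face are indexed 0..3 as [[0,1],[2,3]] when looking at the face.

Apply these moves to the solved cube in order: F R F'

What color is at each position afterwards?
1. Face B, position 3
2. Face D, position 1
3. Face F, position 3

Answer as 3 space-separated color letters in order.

After move 1 (F): F=GGGG U=WWOO R=WRWR D=RRYY L=OYOY
After move 2 (R): R=WWRR U=WGOG F=GRGY D=RBYB B=OBWB
After move 3 (F'): F=RYGG U=WGWR R=BWRR D=YYYB L=OGOO
Query 1: B[3] = B
Query 2: D[1] = Y
Query 3: F[3] = G

Answer: B Y G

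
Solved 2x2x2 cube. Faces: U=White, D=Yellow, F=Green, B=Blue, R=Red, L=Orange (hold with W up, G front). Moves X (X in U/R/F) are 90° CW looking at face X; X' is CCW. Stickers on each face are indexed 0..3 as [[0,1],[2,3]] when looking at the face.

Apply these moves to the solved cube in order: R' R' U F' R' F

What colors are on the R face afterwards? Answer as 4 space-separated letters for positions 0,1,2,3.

After move 1 (R'): R=RRRR U=WBWB F=GWGW D=YGYG B=YBYB
After move 2 (R'): R=RRRR U=WYWY F=GBGB D=YWYW B=GBGB
After move 3 (U): U=WWYY F=RRGB R=GBRR B=OOGB L=GBOO
After move 4 (F'): F=RBRG U=WWGR R=WBYR D=BOYW L=GYOY
After move 5 (R'): R=BRWY U=WGGO F=RWRR D=BBYG B=WOOB
After move 6 (F): F=RRRW U=WGYY R=GROY D=WBYG L=GBOB
Query: R face = GROY

Answer: G R O Y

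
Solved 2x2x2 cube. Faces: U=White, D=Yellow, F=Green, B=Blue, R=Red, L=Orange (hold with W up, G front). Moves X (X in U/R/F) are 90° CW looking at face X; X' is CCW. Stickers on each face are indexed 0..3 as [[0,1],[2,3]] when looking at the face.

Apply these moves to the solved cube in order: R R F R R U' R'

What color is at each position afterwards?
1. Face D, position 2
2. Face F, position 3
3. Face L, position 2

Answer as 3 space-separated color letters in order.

After move 1 (R): R=RRRR U=WGWG F=GYGY D=YBYB B=WBWB
After move 2 (R): R=RRRR U=WYWY F=GBGB D=YWYW B=GBGB
After move 3 (F): F=GGBB U=WYOO R=WRYR D=RRYW L=OYOW
After move 4 (R): R=YWRR U=WGOB F=GRBW D=RGYG B=OBYB
After move 5 (R): R=RYRW U=WROW F=GGBG D=RYYO B=BBGB
After move 6 (U'): U=RWWO F=OYBG R=GGRW B=RYGB L=BBOW
After move 7 (R'): R=GWGR U=RGWR F=OWBO D=RYYG B=OYYB
Query 1: D[2] = Y
Query 2: F[3] = O
Query 3: L[2] = O

Answer: Y O O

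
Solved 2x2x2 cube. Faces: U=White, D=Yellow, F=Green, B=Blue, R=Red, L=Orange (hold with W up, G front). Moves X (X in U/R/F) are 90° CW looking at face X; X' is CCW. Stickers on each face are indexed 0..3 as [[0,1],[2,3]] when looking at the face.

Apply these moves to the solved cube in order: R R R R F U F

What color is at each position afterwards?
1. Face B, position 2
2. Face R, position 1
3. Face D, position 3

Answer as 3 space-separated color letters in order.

After move 1 (R): R=RRRR U=WGWG F=GYGY D=YBYB B=WBWB
After move 2 (R): R=RRRR U=WYWY F=GBGB D=YWYW B=GBGB
After move 3 (R): R=RRRR U=WBWB F=GWGW D=YGYG B=YBYB
After move 4 (R): R=RRRR U=WWWW F=GGGG D=YYYY B=BBBB
After move 5 (F): F=GGGG U=WWOO R=WRWR D=RRYY L=OYOY
After move 6 (U): U=OWOW F=WRGG R=BBWR B=OYBB L=GGOY
After move 7 (F): F=GWGR U=OWYG R=OBWR D=WBYY L=GROR
Query 1: B[2] = B
Query 2: R[1] = B
Query 3: D[3] = Y

Answer: B B Y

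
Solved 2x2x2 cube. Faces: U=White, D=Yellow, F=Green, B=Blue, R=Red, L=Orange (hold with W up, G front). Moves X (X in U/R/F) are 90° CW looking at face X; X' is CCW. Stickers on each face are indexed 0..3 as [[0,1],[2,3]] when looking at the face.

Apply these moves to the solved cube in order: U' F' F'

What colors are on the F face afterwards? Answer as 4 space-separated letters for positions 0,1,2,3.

After move 1 (U'): U=WWWW F=OOGG R=GGRR B=RRBB L=BBOO
After move 2 (F'): F=OGOG U=WWGR R=YGYR D=BOYY L=BWOW
After move 3 (F'): F=GGOO U=WWYY R=OGBR D=WWYY L=BROG
Query: F face = GGOO

Answer: G G O O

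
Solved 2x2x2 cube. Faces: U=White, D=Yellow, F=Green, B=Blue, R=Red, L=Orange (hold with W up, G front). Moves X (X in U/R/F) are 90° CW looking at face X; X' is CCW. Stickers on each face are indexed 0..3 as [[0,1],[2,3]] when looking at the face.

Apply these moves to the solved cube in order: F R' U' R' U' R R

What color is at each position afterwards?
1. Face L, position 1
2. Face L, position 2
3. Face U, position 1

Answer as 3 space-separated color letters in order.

Answer: R O Y

Derivation:
After move 1 (F): F=GGGG U=WWOO R=WRWR D=RRYY L=OYOY
After move 2 (R'): R=RRWW U=WBOB F=GWGO D=RGYG B=YBRB
After move 3 (U'): U=BBWO F=OYGO R=GWWW B=RRRB L=YBOY
After move 4 (R'): R=WWGW U=BRWR F=OBGO D=RYYO B=GRGB
After move 5 (U'): U=RRBW F=YBGO R=OBGW B=WWGB L=GROY
After move 6 (R): R=GOWB U=RBBO F=YYGO D=RGYW B=WWRB
After move 7 (R): R=WGBO U=RYBO F=YGGW D=RRYW B=OWBB
Query 1: L[1] = R
Query 2: L[2] = O
Query 3: U[1] = Y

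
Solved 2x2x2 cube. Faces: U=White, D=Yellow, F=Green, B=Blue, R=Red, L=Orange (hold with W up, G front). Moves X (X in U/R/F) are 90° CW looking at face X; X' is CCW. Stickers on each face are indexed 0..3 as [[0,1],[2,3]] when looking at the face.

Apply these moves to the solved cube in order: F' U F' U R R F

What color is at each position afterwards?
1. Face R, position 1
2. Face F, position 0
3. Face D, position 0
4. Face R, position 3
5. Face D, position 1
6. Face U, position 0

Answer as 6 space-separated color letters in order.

After move 1 (F'): F=GGGG U=WWRR R=YRYR D=OOYY L=OWOW
After move 2 (U): U=RWRW F=YRGG R=BBYR B=OWBB L=GGOW
After move 3 (F'): F=RGYG U=RWBY R=OBOR D=GWYY L=GWOR
After move 4 (U): U=BRYW F=OBYG R=OWOR B=GWBB L=RGOR
After move 5 (R): R=OORW U=BBYG F=OWYY D=GBYG B=WWRB
After move 6 (R): R=ROWO U=BWYY F=OBYG D=GRYW B=GWBB
After move 7 (F): F=YOGB U=BWRG R=YOYO D=WRYW L=RGOR
Query 1: R[1] = O
Query 2: F[0] = Y
Query 3: D[0] = W
Query 4: R[3] = O
Query 5: D[1] = R
Query 6: U[0] = B

Answer: O Y W O R B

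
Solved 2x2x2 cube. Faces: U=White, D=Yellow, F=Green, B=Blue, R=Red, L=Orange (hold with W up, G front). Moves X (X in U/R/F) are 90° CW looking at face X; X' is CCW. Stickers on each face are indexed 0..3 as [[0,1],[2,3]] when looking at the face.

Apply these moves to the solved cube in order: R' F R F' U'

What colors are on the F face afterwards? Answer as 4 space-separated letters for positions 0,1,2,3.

Answer: O W G W

Derivation:
After move 1 (R'): R=RRRR U=WBWB F=GWGW D=YGYG B=YBYB
After move 2 (F): F=GGWW U=WBOO R=WRBR D=RRYG L=OYOG
After move 3 (R): R=BWRR U=WGOW F=GRWG D=RYYY B=OBBB
After move 4 (F'): F=RGGW U=WGBR R=YWRR D=YGYY L=OWOO
After move 5 (U'): U=GRWB F=OWGW R=RGRR B=YWBB L=OBOO
Query: F face = OWGW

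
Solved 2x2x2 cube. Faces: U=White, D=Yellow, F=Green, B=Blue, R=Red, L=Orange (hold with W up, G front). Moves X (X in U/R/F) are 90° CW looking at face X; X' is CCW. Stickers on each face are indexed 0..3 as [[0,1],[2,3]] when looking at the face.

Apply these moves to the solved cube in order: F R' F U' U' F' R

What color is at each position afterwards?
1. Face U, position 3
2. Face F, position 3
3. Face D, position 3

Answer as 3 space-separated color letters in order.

Answer: O G G

Derivation:
After move 1 (F): F=GGGG U=WWOO R=WRWR D=RRYY L=OYOY
After move 2 (R'): R=RRWW U=WBOB F=GWGO D=RGYG B=YBRB
After move 3 (F): F=GGOW U=WBYY R=ORBW D=WRYG L=OROG
After move 4 (U'): U=BYWY F=OROW R=GGBW B=ORRB L=YBOG
After move 5 (U'): U=YYBW F=YBOW R=ORBW B=GGRB L=OROG
After move 6 (F'): F=BWYO U=YYOB R=RRWW D=RGYG L=OWOB
After move 7 (R): R=WRWR U=YWOO F=BGYG D=RRYG B=BGYB
Query 1: U[3] = O
Query 2: F[3] = G
Query 3: D[3] = G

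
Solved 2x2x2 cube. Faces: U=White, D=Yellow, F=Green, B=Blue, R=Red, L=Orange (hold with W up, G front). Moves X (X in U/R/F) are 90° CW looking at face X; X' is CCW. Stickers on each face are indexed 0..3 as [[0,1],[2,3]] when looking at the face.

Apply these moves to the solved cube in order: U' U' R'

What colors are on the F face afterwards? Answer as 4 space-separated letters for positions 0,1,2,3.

After move 1 (U'): U=WWWW F=OOGG R=GGRR B=RRBB L=BBOO
After move 2 (U'): U=WWWW F=BBGG R=OORR B=GGBB L=RROO
After move 3 (R'): R=OROR U=WBWG F=BWGW D=YBYG B=YGYB
Query: F face = BWGW

Answer: B W G W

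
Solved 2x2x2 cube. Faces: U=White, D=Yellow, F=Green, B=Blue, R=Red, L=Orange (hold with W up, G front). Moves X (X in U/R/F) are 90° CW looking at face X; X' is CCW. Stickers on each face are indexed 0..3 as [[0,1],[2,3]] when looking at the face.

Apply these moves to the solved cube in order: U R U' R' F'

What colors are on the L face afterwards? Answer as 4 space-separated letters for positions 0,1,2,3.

Answer: W R O W

Derivation:
After move 1 (U): U=WWWW F=RRGG R=BBRR B=OOBB L=GGOO
After move 2 (R): R=RBRB U=WRWG F=RYGY D=YBYO B=WOWB
After move 3 (U'): U=RGWW F=GGGY R=RYRB B=RBWB L=WOOO
After move 4 (R'): R=YBRR U=RWWR F=GGGW D=YGYY B=OBBB
After move 5 (F'): F=GWGG U=RWYR R=GBYR D=OOYY L=WROW
Query: L face = WROW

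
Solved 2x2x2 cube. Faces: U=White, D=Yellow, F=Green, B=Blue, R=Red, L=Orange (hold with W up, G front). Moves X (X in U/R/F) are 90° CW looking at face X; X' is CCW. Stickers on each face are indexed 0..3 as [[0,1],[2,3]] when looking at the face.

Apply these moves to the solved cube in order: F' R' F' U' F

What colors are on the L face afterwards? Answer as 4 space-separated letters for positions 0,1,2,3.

After move 1 (F'): F=GGGG U=WWRR R=YRYR D=OOYY L=OWOW
After move 2 (R'): R=RRYY U=WBRB F=GWGR D=OGYG B=YBOB
After move 3 (F'): F=WRGG U=WBRY R=GROY D=WWYG L=OBOR
After move 4 (U'): U=BYWR F=OBGG R=WROY B=GROB L=YBOR
After move 5 (F): F=GOGB U=BYRB R=WRRY D=OWYG L=YWOW
Query: L face = YWOW

Answer: Y W O W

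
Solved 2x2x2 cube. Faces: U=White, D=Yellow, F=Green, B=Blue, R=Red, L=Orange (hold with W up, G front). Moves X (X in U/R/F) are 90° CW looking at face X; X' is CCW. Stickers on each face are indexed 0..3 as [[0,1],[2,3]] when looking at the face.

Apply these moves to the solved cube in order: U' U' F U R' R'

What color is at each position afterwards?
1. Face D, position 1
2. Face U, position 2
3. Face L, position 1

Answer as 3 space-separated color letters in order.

Answer: W R B

Derivation:
After move 1 (U'): U=WWWW F=OOGG R=GGRR B=RRBB L=BBOO
After move 2 (U'): U=WWWW F=BBGG R=OORR B=GGBB L=RROO
After move 3 (F): F=GBGB U=WWOR R=WOWR D=ROYY L=RYOY
After move 4 (U): U=OWRW F=WOGB R=GGWR B=RYBB L=GBOY
After move 5 (R'): R=GRGW U=OBRR F=WWGW D=ROYB B=YYOB
After move 6 (R'): R=RWGG U=OORY F=WBGR D=RWYW B=BYOB
Query 1: D[1] = W
Query 2: U[2] = R
Query 3: L[1] = B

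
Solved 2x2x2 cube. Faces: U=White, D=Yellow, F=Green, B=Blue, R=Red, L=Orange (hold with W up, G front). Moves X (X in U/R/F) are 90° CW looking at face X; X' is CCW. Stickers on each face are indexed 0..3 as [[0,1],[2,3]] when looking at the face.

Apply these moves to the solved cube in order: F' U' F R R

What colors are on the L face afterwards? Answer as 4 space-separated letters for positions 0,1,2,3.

After move 1 (F'): F=GGGG U=WWRR R=YRYR D=OOYY L=OWOW
After move 2 (U'): U=WRWR F=OWGG R=GGYR B=YRBB L=BBOW
After move 3 (F): F=GOGW U=WRWB R=WGRR D=YGYY L=BOOO
After move 4 (R): R=RWRG U=WOWW F=GGGY D=YBYY B=BRRB
After move 5 (R): R=RRGW U=WGWY F=GBGY D=YRYB B=WROB
Query: L face = BOOO

Answer: B O O O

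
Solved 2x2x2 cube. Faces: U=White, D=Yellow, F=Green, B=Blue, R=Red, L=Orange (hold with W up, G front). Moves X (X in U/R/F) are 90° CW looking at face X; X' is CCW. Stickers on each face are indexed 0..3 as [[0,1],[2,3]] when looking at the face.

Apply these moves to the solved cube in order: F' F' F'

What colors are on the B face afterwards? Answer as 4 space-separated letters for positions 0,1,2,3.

After move 1 (F'): F=GGGG U=WWRR R=YRYR D=OOYY L=OWOW
After move 2 (F'): F=GGGG U=WWYY R=OROR D=WWYY L=OROR
After move 3 (F'): F=GGGG U=WWOO R=WRWR D=RRYY L=OYOY
Query: B face = BBBB

Answer: B B B B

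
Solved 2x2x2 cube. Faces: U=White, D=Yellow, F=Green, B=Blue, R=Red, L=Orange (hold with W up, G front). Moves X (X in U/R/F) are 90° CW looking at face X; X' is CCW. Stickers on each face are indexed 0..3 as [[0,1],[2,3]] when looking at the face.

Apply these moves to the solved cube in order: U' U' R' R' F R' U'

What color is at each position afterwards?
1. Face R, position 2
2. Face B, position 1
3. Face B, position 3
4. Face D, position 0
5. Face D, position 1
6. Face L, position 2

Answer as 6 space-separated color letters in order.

Answer: W O B O B O

Derivation:
After move 1 (U'): U=WWWW F=OOGG R=GGRR B=RRBB L=BBOO
After move 2 (U'): U=WWWW F=BBGG R=OORR B=GGBB L=RROO
After move 3 (R'): R=OROR U=WBWG F=BWGW D=YBYG B=YGYB
After move 4 (R'): R=RROO U=WYWY F=BBGG D=YWYW B=GGBB
After move 5 (F): F=GBGB U=WYOR R=WRYO D=ORYW L=RYOW
After move 6 (R'): R=ROWY U=WBOG F=GYGR D=OBYB B=WGRB
After move 7 (U'): U=BGWO F=RYGR R=GYWY B=RORB L=WGOW
Query 1: R[2] = W
Query 2: B[1] = O
Query 3: B[3] = B
Query 4: D[0] = O
Query 5: D[1] = B
Query 6: L[2] = O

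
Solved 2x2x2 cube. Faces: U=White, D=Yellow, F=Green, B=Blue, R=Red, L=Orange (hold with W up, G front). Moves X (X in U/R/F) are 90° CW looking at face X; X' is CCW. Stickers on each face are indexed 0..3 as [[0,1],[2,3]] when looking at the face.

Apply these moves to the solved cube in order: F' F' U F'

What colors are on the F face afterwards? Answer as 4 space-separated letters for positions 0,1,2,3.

Answer: R G O G

Derivation:
After move 1 (F'): F=GGGG U=WWRR R=YRYR D=OOYY L=OWOW
After move 2 (F'): F=GGGG U=WWYY R=OROR D=WWYY L=OROR
After move 3 (U): U=YWYW F=ORGG R=BBOR B=ORBB L=GGOR
After move 4 (F'): F=RGOG U=YWBO R=WBWR D=GRYY L=GWOY
Query: F face = RGOG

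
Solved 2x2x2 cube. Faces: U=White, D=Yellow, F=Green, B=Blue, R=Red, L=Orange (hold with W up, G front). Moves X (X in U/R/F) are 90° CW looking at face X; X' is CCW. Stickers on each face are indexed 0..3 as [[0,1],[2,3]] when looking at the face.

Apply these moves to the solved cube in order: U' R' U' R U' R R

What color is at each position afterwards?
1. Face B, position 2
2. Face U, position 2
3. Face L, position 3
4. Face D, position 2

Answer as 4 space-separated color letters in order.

After move 1 (U'): U=WWWW F=OOGG R=GGRR B=RRBB L=BBOO
After move 2 (R'): R=GRGR U=WBWR F=OWGW D=YOYG B=YRYB
After move 3 (U'): U=BRWW F=BBGW R=OWGR B=GRYB L=YROO
After move 4 (R): R=GORW U=BBWW F=BOGG D=YYYG B=WRRB
After move 5 (U'): U=BWBW F=YRGG R=BORW B=GORB L=WROO
After move 6 (R): R=RBWO U=BRBG F=YYGG D=YRYG B=WOWB
After move 7 (R): R=WROB U=BYBG F=YRGG D=YWYW B=GORB
Query 1: B[2] = R
Query 2: U[2] = B
Query 3: L[3] = O
Query 4: D[2] = Y

Answer: R B O Y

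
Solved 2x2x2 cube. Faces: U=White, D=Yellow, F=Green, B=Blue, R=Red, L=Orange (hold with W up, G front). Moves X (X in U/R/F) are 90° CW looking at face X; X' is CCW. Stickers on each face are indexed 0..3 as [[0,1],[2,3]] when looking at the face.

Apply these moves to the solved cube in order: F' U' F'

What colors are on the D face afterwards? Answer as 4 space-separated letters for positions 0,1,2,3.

After move 1 (F'): F=GGGG U=WWRR R=YRYR D=OOYY L=OWOW
After move 2 (U'): U=WRWR F=OWGG R=GGYR B=YRBB L=BBOW
After move 3 (F'): F=WGOG U=WRGY R=OGOR D=BWYY L=BROW
Query: D face = BWYY

Answer: B W Y Y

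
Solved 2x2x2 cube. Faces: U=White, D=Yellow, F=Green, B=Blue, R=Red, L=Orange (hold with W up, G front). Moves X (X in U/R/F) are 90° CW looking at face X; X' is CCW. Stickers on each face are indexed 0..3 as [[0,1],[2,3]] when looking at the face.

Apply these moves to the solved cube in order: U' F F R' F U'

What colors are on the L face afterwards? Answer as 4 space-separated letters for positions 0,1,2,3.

After move 1 (U'): U=WWWW F=OOGG R=GGRR B=RRBB L=BBOO
After move 2 (F): F=GOGO U=WWOB R=WGWR D=RGYY L=BYOY
After move 3 (F): F=GGOO U=WWYY R=OGBR D=WWYY L=BROG
After move 4 (R'): R=GROB U=WBYR F=GWOY D=WGYO B=YRWB
After move 5 (F): F=OGYW U=WBGR R=YRRB D=OGYO L=BWOG
After move 6 (U'): U=BRWG F=BWYW R=OGRB B=YRWB L=YROG
Query: L face = YROG

Answer: Y R O G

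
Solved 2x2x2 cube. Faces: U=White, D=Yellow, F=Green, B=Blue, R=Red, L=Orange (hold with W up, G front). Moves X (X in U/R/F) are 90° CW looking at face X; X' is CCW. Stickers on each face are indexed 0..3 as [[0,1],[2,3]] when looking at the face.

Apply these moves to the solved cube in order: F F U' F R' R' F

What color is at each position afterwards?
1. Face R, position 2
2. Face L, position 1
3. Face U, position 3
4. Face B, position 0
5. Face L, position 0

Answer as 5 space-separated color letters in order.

Answer: Y O W R B

Derivation:
After move 1 (F): F=GGGG U=WWOO R=WRWR D=RRYY L=OYOY
After move 2 (F): F=GGGG U=WWYY R=OROR D=WWYY L=OROR
After move 3 (U'): U=WYWY F=ORGG R=GGOR B=ORBB L=BBOR
After move 4 (F): F=GOGR U=WYRB R=WGYR D=OGYY L=BWOW
After move 5 (R'): R=GRWY U=WBRO F=GYGB D=OOYR B=YRGB
After move 6 (R'): R=RYGW U=WGRY F=GBGO D=OYYB B=RROB
After move 7 (F): F=GGOB U=WGWW R=RYYW D=GRYB L=BOOY
Query 1: R[2] = Y
Query 2: L[1] = O
Query 3: U[3] = W
Query 4: B[0] = R
Query 5: L[0] = B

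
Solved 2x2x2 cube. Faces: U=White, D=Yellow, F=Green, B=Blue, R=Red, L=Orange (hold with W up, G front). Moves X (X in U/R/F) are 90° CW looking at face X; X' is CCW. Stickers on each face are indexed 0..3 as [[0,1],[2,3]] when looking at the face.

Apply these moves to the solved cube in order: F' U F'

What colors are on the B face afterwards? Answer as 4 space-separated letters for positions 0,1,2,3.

Answer: O W B B

Derivation:
After move 1 (F'): F=GGGG U=WWRR R=YRYR D=OOYY L=OWOW
After move 2 (U): U=RWRW F=YRGG R=BBYR B=OWBB L=GGOW
After move 3 (F'): F=RGYG U=RWBY R=OBOR D=GWYY L=GWOR
Query: B face = OWBB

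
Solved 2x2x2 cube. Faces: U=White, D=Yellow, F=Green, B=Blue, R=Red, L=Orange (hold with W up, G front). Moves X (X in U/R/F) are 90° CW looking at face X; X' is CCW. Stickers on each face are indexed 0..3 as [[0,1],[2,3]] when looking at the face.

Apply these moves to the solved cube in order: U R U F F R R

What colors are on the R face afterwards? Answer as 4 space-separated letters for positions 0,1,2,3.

Answer: B Y O O

Derivation:
After move 1 (U): U=WWWW F=RRGG R=BBRR B=OOBB L=GGOO
After move 2 (R): R=RBRB U=WRWG F=RYGY D=YBYO B=WOWB
After move 3 (U): U=WWGR F=RBGY R=WORB B=GGWB L=RYOO
After move 4 (F): F=GRYB U=WWOY R=GORB D=RWYO L=RYOB
After move 5 (F): F=YGBR U=WWBY R=OOYB D=RGYO L=RROW
After move 6 (R): R=YOBO U=WGBR F=YGBO D=RWYG B=YGWB
After move 7 (R): R=BYOO U=WGBO F=YWBG D=RWYY B=RGGB
Query: R face = BYOO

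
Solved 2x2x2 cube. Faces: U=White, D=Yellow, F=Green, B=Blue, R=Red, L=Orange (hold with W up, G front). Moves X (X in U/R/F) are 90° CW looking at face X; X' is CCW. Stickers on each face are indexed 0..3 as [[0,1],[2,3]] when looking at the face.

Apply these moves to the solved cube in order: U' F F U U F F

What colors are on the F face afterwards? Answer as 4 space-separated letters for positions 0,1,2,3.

After move 1 (U'): U=WWWW F=OOGG R=GGRR B=RRBB L=BBOO
After move 2 (F): F=GOGO U=WWOB R=WGWR D=RGYY L=BYOY
After move 3 (F): F=GGOO U=WWYY R=OGBR D=WWYY L=BROG
After move 4 (U): U=YWYW F=OGOO R=RRBR B=BRBB L=GGOG
After move 5 (U): U=YYWW F=RROO R=BRBR B=GGBB L=OGOG
After move 6 (F): F=OROR U=YYGG R=WRWR D=BBYY L=OWOW
After move 7 (F): F=OORR U=YYWW R=GRGR D=WWYY L=OBOB
Query: F face = OORR

Answer: O O R R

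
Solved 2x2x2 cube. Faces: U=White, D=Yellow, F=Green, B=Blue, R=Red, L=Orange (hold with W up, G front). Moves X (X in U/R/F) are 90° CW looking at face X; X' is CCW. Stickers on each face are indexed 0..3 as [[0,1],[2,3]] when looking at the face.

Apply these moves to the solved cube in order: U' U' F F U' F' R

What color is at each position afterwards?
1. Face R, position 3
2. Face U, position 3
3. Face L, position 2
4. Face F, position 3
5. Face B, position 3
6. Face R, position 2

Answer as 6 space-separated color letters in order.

Answer: G B O Y B R

Derivation:
After move 1 (U'): U=WWWW F=OOGG R=GGRR B=RRBB L=BBOO
After move 2 (U'): U=WWWW F=BBGG R=OORR B=GGBB L=RROO
After move 3 (F): F=GBGB U=WWOR R=WOWR D=ROYY L=RYOY
After move 4 (F): F=GGBB U=WWYY R=OORR D=WWYY L=RROO
After move 5 (U'): U=WYWY F=RRBB R=GGRR B=OOBB L=GGOO
After move 6 (F'): F=RBRB U=WYGR R=WGWR D=GOYY L=GYOW
After move 7 (R): R=WWRG U=WBGB F=RORY D=GBYO B=ROYB
Query 1: R[3] = G
Query 2: U[3] = B
Query 3: L[2] = O
Query 4: F[3] = Y
Query 5: B[3] = B
Query 6: R[2] = R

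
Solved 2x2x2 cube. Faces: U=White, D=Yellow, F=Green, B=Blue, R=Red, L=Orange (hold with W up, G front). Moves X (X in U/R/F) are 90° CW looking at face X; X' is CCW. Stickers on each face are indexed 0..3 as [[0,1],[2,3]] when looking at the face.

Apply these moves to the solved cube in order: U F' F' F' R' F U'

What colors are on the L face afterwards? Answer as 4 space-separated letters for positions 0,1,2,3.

After move 1 (U): U=WWWW F=RRGG R=BBRR B=OOBB L=GGOO
After move 2 (F'): F=RGRG U=WWBR R=YBYR D=GOYY L=GWOW
After move 3 (F'): F=GGRR U=WWYY R=OBGR D=WWYY L=GROB
After move 4 (F'): F=GRGR U=WWOG R=WBWR D=RBYY L=GYOY
After move 5 (R'): R=BRWW U=WBOO F=GWGG D=RRYR B=YOBB
After move 6 (F): F=GGGW U=WBYY R=OROW D=WBYR L=GROR
After move 7 (U'): U=BYWY F=GRGW R=GGOW B=ORBB L=YOOR
Query: L face = YOOR

Answer: Y O O R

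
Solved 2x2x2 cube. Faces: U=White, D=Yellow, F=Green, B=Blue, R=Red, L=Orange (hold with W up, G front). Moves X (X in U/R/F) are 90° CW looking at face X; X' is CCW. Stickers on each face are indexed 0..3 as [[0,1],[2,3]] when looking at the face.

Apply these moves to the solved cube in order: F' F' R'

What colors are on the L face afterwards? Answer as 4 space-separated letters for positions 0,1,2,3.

Answer: O R O R

Derivation:
After move 1 (F'): F=GGGG U=WWRR R=YRYR D=OOYY L=OWOW
After move 2 (F'): F=GGGG U=WWYY R=OROR D=WWYY L=OROR
After move 3 (R'): R=RROO U=WBYB F=GWGY D=WGYG B=YBWB
Query: L face = OROR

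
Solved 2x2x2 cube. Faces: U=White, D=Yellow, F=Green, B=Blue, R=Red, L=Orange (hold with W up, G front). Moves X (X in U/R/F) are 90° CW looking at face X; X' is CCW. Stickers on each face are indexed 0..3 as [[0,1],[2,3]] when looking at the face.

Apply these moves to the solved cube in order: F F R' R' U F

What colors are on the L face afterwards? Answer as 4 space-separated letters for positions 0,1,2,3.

After move 1 (F): F=GGGG U=WWOO R=WRWR D=RRYY L=OYOY
After move 2 (F): F=GGGG U=WWYY R=OROR D=WWYY L=OROR
After move 3 (R'): R=RROO U=WBYB F=GWGY D=WGYG B=YBWB
After move 4 (R'): R=RORO U=WWYY F=GBGB D=WWYY B=GBGB
After move 5 (U): U=YWYW F=ROGB R=GBRO B=ORGB L=GBOR
After move 6 (F): F=GRBO U=YWRB R=YBWO D=RGYY L=GWOW
Query: L face = GWOW

Answer: G W O W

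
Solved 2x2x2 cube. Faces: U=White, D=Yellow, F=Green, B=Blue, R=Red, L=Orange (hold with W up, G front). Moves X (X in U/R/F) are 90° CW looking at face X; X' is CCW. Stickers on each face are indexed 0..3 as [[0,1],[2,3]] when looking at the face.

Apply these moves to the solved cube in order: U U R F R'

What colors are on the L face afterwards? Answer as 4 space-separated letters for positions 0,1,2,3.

Answer: R Y O B

Derivation:
After move 1 (U): U=WWWW F=RRGG R=BBRR B=OOBB L=GGOO
After move 2 (U): U=WWWW F=BBGG R=OORR B=GGBB L=RROO
After move 3 (R): R=RORO U=WBWG F=BYGY D=YBYG B=WGWB
After move 4 (F): F=GBYY U=WBOR R=WOGO D=RRYG L=RYOB
After move 5 (R'): R=OOWG U=WWOW F=GBYR D=RBYY B=GGRB
Query: L face = RYOB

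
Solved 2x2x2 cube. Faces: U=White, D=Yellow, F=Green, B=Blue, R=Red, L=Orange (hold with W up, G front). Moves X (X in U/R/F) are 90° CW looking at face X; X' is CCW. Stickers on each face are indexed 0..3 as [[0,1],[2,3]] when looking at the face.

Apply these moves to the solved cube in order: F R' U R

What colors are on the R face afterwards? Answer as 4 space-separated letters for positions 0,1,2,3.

After move 1 (F): F=GGGG U=WWOO R=WRWR D=RRYY L=OYOY
After move 2 (R'): R=RRWW U=WBOB F=GWGO D=RGYG B=YBRB
After move 3 (U): U=OWBB F=RRGO R=YBWW B=OYRB L=GWOY
After move 4 (R): R=WYWB U=ORBO F=RGGG D=RRYO B=BYWB
Query: R face = WYWB

Answer: W Y W B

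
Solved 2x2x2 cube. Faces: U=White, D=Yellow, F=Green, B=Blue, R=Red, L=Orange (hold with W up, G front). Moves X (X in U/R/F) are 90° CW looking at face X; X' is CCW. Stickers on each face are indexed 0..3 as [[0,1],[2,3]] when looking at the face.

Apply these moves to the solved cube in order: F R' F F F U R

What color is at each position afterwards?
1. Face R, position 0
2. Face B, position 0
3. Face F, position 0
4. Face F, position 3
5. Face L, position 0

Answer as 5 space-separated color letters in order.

Answer: R B G G W

Derivation:
After move 1 (F): F=GGGG U=WWOO R=WRWR D=RRYY L=OYOY
After move 2 (R'): R=RRWW U=WBOB F=GWGO D=RGYG B=YBRB
After move 3 (F): F=GGOW U=WBYY R=ORBW D=WRYG L=OROG
After move 4 (F): F=OGWG U=WBGR R=YRYW D=BOYG L=OWOR
After move 5 (F): F=WOGG U=WBRW R=GRRW D=YYYG L=OBOO
After move 6 (U): U=RWWB F=GRGG R=YBRW B=OBRB L=WOOO
After move 7 (R): R=RYWB U=RRWG F=GYGG D=YRYO B=BBWB
Query 1: R[0] = R
Query 2: B[0] = B
Query 3: F[0] = G
Query 4: F[3] = G
Query 5: L[0] = W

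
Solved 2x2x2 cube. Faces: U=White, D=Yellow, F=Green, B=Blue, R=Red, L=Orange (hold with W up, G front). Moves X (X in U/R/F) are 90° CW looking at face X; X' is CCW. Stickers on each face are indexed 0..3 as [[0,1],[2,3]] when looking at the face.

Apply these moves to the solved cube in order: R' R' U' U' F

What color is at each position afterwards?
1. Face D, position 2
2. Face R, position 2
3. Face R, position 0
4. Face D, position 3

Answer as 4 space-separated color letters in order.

Answer: Y W Y W

Derivation:
After move 1 (R'): R=RRRR U=WBWB F=GWGW D=YGYG B=YBYB
After move 2 (R'): R=RRRR U=WYWY F=GBGB D=YWYW B=GBGB
After move 3 (U'): U=YYWW F=OOGB R=GBRR B=RRGB L=GBOO
After move 4 (U'): U=YWYW F=GBGB R=OORR B=GBGB L=RROO
After move 5 (F): F=GGBB U=YWOR R=YOWR D=ROYW L=RYOW
Query 1: D[2] = Y
Query 2: R[2] = W
Query 3: R[0] = Y
Query 4: D[3] = W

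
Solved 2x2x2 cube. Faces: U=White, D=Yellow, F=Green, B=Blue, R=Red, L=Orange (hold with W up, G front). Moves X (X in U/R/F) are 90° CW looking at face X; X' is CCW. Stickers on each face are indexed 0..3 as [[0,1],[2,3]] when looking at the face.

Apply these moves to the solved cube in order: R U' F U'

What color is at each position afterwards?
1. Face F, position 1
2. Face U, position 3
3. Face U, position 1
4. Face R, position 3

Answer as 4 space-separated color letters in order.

After move 1 (R): R=RRRR U=WGWG F=GYGY D=YBYB B=WBWB
After move 2 (U'): U=GGWW F=OOGY R=GYRR B=RRWB L=WBOO
After move 3 (F): F=GOYO U=GGOB R=WYWR D=RGYB L=WYOB
After move 4 (U'): U=GBGO F=WYYO R=GOWR B=WYWB L=RROB
Query 1: F[1] = Y
Query 2: U[3] = O
Query 3: U[1] = B
Query 4: R[3] = R

Answer: Y O B R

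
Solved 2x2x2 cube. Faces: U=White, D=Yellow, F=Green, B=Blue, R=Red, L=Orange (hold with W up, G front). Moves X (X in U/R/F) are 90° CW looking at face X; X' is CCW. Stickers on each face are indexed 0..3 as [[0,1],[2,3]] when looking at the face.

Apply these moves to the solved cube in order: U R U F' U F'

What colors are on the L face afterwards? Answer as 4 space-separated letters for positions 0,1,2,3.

Answer: B W O R

Derivation:
After move 1 (U): U=WWWW F=RRGG R=BBRR B=OOBB L=GGOO
After move 2 (R): R=RBRB U=WRWG F=RYGY D=YBYO B=WOWB
After move 3 (U): U=WWGR F=RBGY R=WORB B=GGWB L=RYOO
After move 4 (F'): F=BYRG U=WWWR R=BOYB D=YOYO L=RROG
After move 5 (U): U=WWRW F=BORG R=GGYB B=RRWB L=BYOG
After move 6 (F'): F=OGBR U=WWGY R=OGYB D=YGYO L=BWOR
Query: L face = BWOR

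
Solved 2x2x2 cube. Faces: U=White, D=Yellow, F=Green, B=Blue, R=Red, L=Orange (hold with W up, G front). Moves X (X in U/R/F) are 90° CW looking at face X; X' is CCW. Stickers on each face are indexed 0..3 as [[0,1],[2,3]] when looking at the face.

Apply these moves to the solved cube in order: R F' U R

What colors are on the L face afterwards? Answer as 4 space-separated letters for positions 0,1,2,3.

After move 1 (R): R=RRRR U=WGWG F=GYGY D=YBYB B=WBWB
After move 2 (F'): F=YYGG U=WGRR R=BRYR D=OOYB L=OGOW
After move 3 (U): U=RWRG F=BRGG R=WBYR B=OGWB L=YYOW
After move 4 (R): R=YWRB U=RRRG F=BOGB D=OWYO B=GGWB
Query: L face = YYOW

Answer: Y Y O W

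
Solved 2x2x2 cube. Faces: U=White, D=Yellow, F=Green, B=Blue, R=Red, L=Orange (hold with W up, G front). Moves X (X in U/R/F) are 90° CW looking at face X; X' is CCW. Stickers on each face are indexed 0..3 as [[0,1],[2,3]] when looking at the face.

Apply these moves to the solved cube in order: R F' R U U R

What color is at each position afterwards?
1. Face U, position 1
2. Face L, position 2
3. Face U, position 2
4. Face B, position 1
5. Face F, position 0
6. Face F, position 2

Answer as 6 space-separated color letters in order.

After move 1 (R): R=RRRR U=WGWG F=GYGY D=YBYB B=WBWB
After move 2 (F'): F=YYGG U=WGRR R=BRYR D=OOYB L=OGOW
After move 3 (R): R=YBRR U=WYRG F=YOGB D=OWYW B=RBGB
After move 4 (U): U=RWGY F=YBGB R=RBRR B=OGGB L=YOOW
After move 5 (U): U=GRYW F=RBGB R=OGRR B=YOGB L=YBOW
After move 6 (R): R=RORG U=GBYB F=RWGW D=OGYY B=WORB
Query 1: U[1] = B
Query 2: L[2] = O
Query 3: U[2] = Y
Query 4: B[1] = O
Query 5: F[0] = R
Query 6: F[2] = G

Answer: B O Y O R G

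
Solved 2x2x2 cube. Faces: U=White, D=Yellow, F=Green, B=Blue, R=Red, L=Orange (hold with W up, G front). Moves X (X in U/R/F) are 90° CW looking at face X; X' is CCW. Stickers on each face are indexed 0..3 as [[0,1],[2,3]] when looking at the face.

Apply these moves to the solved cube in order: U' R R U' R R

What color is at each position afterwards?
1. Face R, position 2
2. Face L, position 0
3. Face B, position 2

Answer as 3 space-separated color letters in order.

After move 1 (U'): U=WWWW F=OOGG R=GGRR B=RRBB L=BBOO
After move 2 (R): R=RGRG U=WOWG F=OYGY D=YBYR B=WRWB
After move 3 (R): R=RRGG U=WYWY F=OBGR D=YWYW B=GROB
After move 4 (U'): U=YYWW F=BBGR R=OBGG B=RROB L=GROO
After move 5 (R): R=GOGB U=YBWR F=BWGW D=YOYR B=WRYB
After move 6 (R): R=GGBO U=YWWW F=BOGR D=YYYW B=RRBB
Query 1: R[2] = B
Query 2: L[0] = G
Query 3: B[2] = B

Answer: B G B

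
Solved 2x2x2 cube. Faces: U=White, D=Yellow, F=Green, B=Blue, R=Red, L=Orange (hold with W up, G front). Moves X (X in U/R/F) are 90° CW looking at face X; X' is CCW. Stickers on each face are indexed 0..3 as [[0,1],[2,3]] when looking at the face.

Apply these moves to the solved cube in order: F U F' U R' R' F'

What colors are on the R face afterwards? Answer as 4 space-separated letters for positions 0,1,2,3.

Answer: O R G O

Derivation:
After move 1 (F): F=GGGG U=WWOO R=WRWR D=RRYY L=OYOY
After move 2 (U): U=OWOW F=WRGG R=BBWR B=OYBB L=GGOY
After move 3 (F'): F=RGWG U=OWBW R=RBRR D=GYYY L=GWOO
After move 4 (U): U=BOWW F=RBWG R=OYRR B=GWBB L=RGOO
After move 5 (R'): R=YROR U=BBWG F=ROWW D=GBYG B=YWYB
After move 6 (R'): R=RRYO U=BYWY F=RBWG D=GOYW B=GWBB
After move 7 (F'): F=BGRW U=BYRY R=ORGO D=GOYW L=RYOW
Query: R face = ORGO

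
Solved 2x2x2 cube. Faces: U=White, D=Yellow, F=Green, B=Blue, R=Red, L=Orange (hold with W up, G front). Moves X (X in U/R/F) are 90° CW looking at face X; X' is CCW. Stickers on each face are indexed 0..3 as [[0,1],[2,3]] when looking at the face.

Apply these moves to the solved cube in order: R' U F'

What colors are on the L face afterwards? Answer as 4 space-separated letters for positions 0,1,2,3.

After move 1 (R'): R=RRRR U=WBWB F=GWGW D=YGYG B=YBYB
After move 2 (U): U=WWBB F=RRGW R=YBRR B=OOYB L=GWOO
After move 3 (F'): F=RWRG U=WWYR R=GBYR D=WOYG L=GBOB
Query: L face = GBOB

Answer: G B O B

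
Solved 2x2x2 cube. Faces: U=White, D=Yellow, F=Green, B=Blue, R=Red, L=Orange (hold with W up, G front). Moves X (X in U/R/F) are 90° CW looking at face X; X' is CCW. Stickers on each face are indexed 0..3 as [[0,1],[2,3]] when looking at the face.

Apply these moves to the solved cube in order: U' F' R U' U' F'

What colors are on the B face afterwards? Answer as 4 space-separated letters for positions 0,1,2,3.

After move 1 (U'): U=WWWW F=OOGG R=GGRR B=RRBB L=BBOO
After move 2 (F'): F=OGOG U=WWGR R=YGYR D=BOYY L=BWOW
After move 3 (R): R=YYRG U=WGGG F=OOOY D=BBYR B=RRWB
After move 4 (U'): U=GGWG F=BWOY R=OORG B=YYWB L=RROW
After move 5 (U'): U=GGGW F=RROY R=BWRG B=OOWB L=YYOW
After move 6 (F'): F=RYRO U=GGBR R=BWBG D=YWYR L=YWOG
Query: B face = OOWB

Answer: O O W B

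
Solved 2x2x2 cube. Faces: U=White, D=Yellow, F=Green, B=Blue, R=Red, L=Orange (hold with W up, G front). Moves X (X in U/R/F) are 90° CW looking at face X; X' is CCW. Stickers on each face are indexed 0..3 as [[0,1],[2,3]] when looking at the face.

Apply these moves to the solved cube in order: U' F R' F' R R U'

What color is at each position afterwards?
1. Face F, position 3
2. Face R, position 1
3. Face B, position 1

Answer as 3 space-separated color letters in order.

Answer: Y G R

Derivation:
After move 1 (U'): U=WWWW F=OOGG R=GGRR B=RRBB L=BBOO
After move 2 (F): F=GOGO U=WWOB R=WGWR D=RGYY L=BYOY
After move 3 (R'): R=GRWW U=WBOR F=GWGB D=ROYO B=YRGB
After move 4 (F'): F=WBGG U=WBGW R=ORRW D=YYYO L=BROO
After move 5 (R): R=ROWR U=WBGG F=WYGO D=YGYY B=WRBB
After move 6 (R): R=WRRO U=WYGO F=WGGY D=YBYW B=GRBB
After move 7 (U'): U=YOWG F=BRGY R=WGRO B=WRBB L=GROO
Query 1: F[3] = Y
Query 2: R[1] = G
Query 3: B[1] = R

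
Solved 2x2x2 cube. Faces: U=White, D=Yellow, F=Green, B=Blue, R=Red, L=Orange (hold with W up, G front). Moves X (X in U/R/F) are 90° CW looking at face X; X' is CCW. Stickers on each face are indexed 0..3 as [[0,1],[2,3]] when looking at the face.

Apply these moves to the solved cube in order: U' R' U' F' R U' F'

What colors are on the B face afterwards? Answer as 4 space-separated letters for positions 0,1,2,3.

After move 1 (U'): U=WWWW F=OOGG R=GGRR B=RRBB L=BBOO
After move 2 (R'): R=GRGR U=WBWR F=OWGW D=YOYG B=YRYB
After move 3 (U'): U=BRWW F=BBGW R=OWGR B=GRYB L=YROO
After move 4 (F'): F=BWBG U=BROG R=OWYR D=ROYG L=YWOW
After move 5 (R): R=YORW U=BWOG F=BOBG D=RYYG B=GRRB
After move 6 (U'): U=WGBO F=YWBG R=BORW B=YORB L=GROW
After move 7 (F'): F=WGYB U=WGBR R=YORW D=RWYG L=GOOB
Query: B face = YORB

Answer: Y O R B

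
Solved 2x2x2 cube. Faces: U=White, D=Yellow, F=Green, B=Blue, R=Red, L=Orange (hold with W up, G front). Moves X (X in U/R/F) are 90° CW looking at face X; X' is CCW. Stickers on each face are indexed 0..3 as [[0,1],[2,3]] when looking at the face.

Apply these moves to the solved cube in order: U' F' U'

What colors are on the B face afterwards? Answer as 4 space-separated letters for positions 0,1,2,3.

After move 1 (U'): U=WWWW F=OOGG R=GGRR B=RRBB L=BBOO
After move 2 (F'): F=OGOG U=WWGR R=YGYR D=BOYY L=BWOW
After move 3 (U'): U=WRWG F=BWOG R=OGYR B=YGBB L=RROW
Query: B face = YGBB

Answer: Y G B B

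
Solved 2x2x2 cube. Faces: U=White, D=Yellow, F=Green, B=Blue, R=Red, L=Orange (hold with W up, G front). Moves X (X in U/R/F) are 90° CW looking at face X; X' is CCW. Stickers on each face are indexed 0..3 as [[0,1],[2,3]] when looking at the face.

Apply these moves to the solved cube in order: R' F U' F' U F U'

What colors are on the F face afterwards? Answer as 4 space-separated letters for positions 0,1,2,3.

After move 1 (R'): R=RRRR U=WBWB F=GWGW D=YGYG B=YBYB
After move 2 (F): F=GGWW U=WBOO R=WRBR D=RRYG L=OYOG
After move 3 (U'): U=BOWO F=OYWW R=GGBR B=WRYB L=YBOG
After move 4 (F'): F=YWOW U=BOGB R=RGRR D=BGYG L=YOOW
After move 5 (U): U=GBBO F=RGOW R=WRRR B=YOYB L=YWOW
After move 6 (F): F=ORWG U=GBWW R=BROR D=RWYG L=YBOG
After move 7 (U'): U=BWGW F=YBWG R=OROR B=BRYB L=YOOG
Query: F face = YBWG

Answer: Y B W G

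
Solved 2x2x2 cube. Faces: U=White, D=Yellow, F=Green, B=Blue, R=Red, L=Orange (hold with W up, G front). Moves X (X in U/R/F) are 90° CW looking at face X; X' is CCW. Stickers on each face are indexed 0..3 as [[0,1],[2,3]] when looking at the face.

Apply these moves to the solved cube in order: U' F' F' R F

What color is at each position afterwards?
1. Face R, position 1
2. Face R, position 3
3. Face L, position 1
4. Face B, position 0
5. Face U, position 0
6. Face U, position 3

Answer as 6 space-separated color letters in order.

After move 1 (U'): U=WWWW F=OOGG R=GGRR B=RRBB L=BBOO
After move 2 (F'): F=OGOG U=WWGR R=YGYR D=BOYY L=BWOW
After move 3 (F'): F=GGOO U=WWYY R=OGBR D=WWYY L=BROG
After move 4 (R): R=BORG U=WGYO F=GWOY D=WBYR B=YRWB
After move 5 (F): F=OGYW U=WGGR R=YOOG D=RBYR L=BWOB
Query 1: R[1] = O
Query 2: R[3] = G
Query 3: L[1] = W
Query 4: B[0] = Y
Query 5: U[0] = W
Query 6: U[3] = R

Answer: O G W Y W R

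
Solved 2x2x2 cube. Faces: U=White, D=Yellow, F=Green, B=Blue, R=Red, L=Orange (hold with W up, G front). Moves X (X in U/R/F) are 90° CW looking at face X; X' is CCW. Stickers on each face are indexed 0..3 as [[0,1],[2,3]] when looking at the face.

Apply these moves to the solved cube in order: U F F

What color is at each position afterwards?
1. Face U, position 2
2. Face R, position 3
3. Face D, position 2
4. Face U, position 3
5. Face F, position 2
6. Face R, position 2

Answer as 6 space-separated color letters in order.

Answer: Y R Y Y R G

Derivation:
After move 1 (U): U=WWWW F=RRGG R=BBRR B=OOBB L=GGOO
After move 2 (F): F=GRGR U=WWOG R=WBWR D=RBYY L=GYOY
After move 3 (F): F=GGRR U=WWYY R=OBGR D=WWYY L=GROB
Query 1: U[2] = Y
Query 2: R[3] = R
Query 3: D[2] = Y
Query 4: U[3] = Y
Query 5: F[2] = R
Query 6: R[2] = G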